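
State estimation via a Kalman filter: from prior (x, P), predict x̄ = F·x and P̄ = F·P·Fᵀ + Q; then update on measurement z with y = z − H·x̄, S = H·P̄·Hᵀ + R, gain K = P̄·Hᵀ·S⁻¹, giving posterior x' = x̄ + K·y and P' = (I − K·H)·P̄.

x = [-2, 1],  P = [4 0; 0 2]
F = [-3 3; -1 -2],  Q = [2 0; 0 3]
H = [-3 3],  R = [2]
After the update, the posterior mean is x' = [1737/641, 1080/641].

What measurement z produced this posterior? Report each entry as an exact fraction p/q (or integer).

x̄ = F·x = [9, 0]
P̄ = F·P·Fᵀ + Q = [56 0; 0 15]
S = H·P̄·Hᵀ + R = [641]
K = P̄·Hᵀ·S⁻¹ = [-168/641; 45/641]
x' − x̄ = [-4032/641, 1080/641] = K·y
y = (KᵀK)⁻¹·Kᵀ·(x' − x̄) = [24]
z = y + H·x̄ = [24] + [-27] = [-3]

z = [-3]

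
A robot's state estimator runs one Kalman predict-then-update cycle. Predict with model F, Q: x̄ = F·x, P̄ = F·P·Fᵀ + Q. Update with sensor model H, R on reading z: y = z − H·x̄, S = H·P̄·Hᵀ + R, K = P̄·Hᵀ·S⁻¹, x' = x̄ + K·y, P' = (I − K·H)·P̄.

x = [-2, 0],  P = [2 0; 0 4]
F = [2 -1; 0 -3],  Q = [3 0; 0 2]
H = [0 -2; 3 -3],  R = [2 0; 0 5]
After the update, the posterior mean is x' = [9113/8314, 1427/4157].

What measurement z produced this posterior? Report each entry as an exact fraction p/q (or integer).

x̄ = F·x = [-4, 0]
P̄ = F·P·Fᵀ + Q = [15 12; 12 38]
S = H·P̄·Hᵀ + R = [154 156; 156 266]
K = P̄·Hᵀ·S⁻¹ = [-1947/4157 2565/8314; -2012/4157 -39/4157]
x' − x̄ = [42369/8314, 1427/4157] = K·y
y = (KᵀK)⁻¹·Kᵀ·(x' − x̄) = [-1, 15]
z = y + H·x̄ = [-1, 15] + [0, -12] = [-1, 3]

z = [-1, 3]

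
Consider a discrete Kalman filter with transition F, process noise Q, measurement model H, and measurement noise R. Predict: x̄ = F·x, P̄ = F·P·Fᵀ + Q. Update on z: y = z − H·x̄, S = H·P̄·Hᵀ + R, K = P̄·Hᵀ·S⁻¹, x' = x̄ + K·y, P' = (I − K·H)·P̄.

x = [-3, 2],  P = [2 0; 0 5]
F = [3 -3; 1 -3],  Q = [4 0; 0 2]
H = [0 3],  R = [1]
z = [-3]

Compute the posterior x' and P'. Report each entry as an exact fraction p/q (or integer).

x̄ = F·x = [-15, -9]
P̄ = F·P·Fᵀ + Q = [67 51; 51 49]
y = z − H·x̄ = [24]
S = H·P̄·Hᵀ + R = [442]
K = P̄·Hᵀ·S⁻¹ = [9/26; 147/442]
x' = x̄ + K·y = [-87/13, -225/221]
P' = (I − K·H)·P̄ = [365/26 3/26; 3/26 49/442]

x' = [-87/13, -225/221]
P' = [365/26 3/26; 3/26 49/442]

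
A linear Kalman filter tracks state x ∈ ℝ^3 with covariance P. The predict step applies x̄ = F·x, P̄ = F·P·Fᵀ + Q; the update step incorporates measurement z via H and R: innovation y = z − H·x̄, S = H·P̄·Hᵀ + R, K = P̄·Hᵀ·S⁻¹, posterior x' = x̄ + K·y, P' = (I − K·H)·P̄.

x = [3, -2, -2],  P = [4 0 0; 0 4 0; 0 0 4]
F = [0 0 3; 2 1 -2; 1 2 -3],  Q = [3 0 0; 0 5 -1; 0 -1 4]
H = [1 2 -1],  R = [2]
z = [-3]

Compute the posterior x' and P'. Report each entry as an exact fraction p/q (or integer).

x̄ = F·x = [-6, 8, 5]
P̄ = F·P·Fᵀ + Q = [39 -24 -36; -24 41 39; -36 39 60]
y = z − H·x̄ = [-8]
S = H·P̄·Hᵀ + R = [85]
K = P̄·Hᵀ·S⁻¹ = [27/85; 19/85; -18/85]
x' = x̄ + K·y = [-726/85, 528/85, 569/85]
P' = (I − K·H)·P̄ = [2586/85 -2553/85 -2574/85; -2553/85 3124/85 3657/85; -2574/85 3657/85 4776/85]

x' = [-726/85, 528/85, 569/85]
P' = [2586/85 -2553/85 -2574/85; -2553/85 3124/85 3657/85; -2574/85 3657/85 4776/85]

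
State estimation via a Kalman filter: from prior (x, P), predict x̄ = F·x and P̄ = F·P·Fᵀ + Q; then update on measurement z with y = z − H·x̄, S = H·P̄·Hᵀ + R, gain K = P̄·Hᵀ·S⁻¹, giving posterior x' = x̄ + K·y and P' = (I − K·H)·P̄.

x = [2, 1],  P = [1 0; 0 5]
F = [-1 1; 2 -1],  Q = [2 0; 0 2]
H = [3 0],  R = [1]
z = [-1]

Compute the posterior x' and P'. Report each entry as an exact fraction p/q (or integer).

x' = [-25/73, 177/73]
P' = [8/73 -7/73; -7/73 362/73]

x̄ = F·x = [-1, 3]
P̄ = F·P·Fᵀ + Q = [8 -7; -7 11]
y = z − H·x̄ = [2]
S = H·P̄·Hᵀ + R = [73]
K = P̄·Hᵀ·S⁻¹ = [24/73; -21/73]
x' = x̄ + K·y = [-25/73, 177/73]
P' = (I − K·H)·P̄ = [8/73 -7/73; -7/73 362/73]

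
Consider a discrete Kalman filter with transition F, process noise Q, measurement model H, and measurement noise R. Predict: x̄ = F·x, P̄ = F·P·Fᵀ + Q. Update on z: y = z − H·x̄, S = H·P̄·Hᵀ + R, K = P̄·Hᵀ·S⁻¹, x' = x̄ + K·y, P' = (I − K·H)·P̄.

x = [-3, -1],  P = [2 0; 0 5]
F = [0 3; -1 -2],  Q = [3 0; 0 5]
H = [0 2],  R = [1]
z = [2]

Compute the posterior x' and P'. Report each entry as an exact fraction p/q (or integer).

x' = [153/109, 113/109]
P' = [1632/109 -30/109; -30/109 27/109]

x̄ = F·x = [-3, 5]
P̄ = F·P·Fᵀ + Q = [48 -30; -30 27]
y = z − H·x̄ = [-8]
S = H·P̄·Hᵀ + R = [109]
K = P̄·Hᵀ·S⁻¹ = [-60/109; 54/109]
x' = x̄ + K·y = [153/109, 113/109]
P' = (I − K·H)·P̄ = [1632/109 -30/109; -30/109 27/109]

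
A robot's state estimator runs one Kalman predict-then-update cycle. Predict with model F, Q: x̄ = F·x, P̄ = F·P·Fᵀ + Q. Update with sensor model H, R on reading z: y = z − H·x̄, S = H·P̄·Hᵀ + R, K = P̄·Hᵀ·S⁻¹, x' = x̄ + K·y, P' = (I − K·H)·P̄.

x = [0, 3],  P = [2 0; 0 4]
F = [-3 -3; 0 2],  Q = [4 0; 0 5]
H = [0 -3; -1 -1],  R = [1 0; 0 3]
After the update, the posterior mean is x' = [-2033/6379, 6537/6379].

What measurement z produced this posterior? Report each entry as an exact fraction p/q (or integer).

z = [-3, -1]

x̄ = F·x = [-9, 6]
P̄ = F·P·Fᵀ + Q = [58 -24; -24 21]
S = H·P̄·Hᵀ + R = [190 -9; -9 34]
K = P̄·Hᵀ·S⁻¹ = [2142/6379 -5812/6379; -2115/6379 3/6379]
x' − x̄ = [55378/6379, -31737/6379] = K·y
y = (KᵀK)⁻¹·Kᵀ·(x' − x̄) = [15, -4]
z = y + H·x̄ = [15, -4] + [-18, 3] = [-3, -1]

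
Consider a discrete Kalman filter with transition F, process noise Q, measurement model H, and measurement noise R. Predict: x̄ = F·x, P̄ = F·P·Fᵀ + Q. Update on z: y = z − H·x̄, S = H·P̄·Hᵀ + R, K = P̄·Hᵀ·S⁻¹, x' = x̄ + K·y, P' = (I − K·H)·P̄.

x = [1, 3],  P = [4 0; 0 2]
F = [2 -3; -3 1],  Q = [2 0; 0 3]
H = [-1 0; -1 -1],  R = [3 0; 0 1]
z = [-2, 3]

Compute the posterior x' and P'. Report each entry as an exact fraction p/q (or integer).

x̄ = F·x = [-7, 0]
P̄ = F·P·Fᵀ + Q = [36 -30; -30 41]
y = z − H·x̄ = [-9, -4]
S = H·P̄·Hᵀ + R = [39 6; 6 18]
K = P̄·Hᵀ·S⁻¹ = [-34/37 -1/37; 101/111 -203/222]
x' = x̄ + K·y = [51/37, -503/111]
P' = (I − K·H)·P̄ = [102/37 -101/37; -101/37 809/222]

x' = [51/37, -503/111]
P' = [102/37 -101/37; -101/37 809/222]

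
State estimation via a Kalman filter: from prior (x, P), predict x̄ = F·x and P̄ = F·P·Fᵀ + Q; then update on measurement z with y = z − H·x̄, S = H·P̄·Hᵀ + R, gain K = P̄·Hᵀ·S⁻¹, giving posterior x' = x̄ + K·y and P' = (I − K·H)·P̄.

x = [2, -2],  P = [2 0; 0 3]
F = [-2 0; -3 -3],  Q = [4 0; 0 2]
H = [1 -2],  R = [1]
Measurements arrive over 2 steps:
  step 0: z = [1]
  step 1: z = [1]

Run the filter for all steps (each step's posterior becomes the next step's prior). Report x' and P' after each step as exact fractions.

step 0: x̄ = F·x = [-4, 0]
step 0: P̄ = F·P·Fᵀ + Q = [12 12; 12 47]
step 0: y = z − H·x̄ = [5]
step 0: S = H·P̄·Hᵀ + R = [153]
step 0: K = P̄·Hᵀ·S⁻¹ = [-4/51; -82/153]
step 0: x' = x̄ + K·y = [-224/51, -410/153]
step 0: P' = (I − K·H)·P̄ = [188/17 284/51; 284/51 467/153]
step 1: x̄ = F·x = [448/51, 1082/51]
step 1: P̄ = F·P·Fᵀ + Q = [820/17 1696/17; 1696/17 3897/17]
step 1: y = z − H·x̄ = [589/17]
step 1: S = H·P̄·Hᵀ + R = [9641/17]
step 1: K = P̄·Hᵀ·S⁻¹ = [-2572/9641; -6098/9641]
step 1: x' = x̄ + K·y = [-428/933, -652/933]
step 1: P' = (I − K·H)·P̄ = [75908/9641 39240/9641; 39240/9641 22669/9641]

step 0: x' = [-224/51, -410/153], P' = [188/17 284/51; 284/51 467/153]
step 1: x' = [-428/933, -652/933], P' = [75908/9641 39240/9641; 39240/9641 22669/9641]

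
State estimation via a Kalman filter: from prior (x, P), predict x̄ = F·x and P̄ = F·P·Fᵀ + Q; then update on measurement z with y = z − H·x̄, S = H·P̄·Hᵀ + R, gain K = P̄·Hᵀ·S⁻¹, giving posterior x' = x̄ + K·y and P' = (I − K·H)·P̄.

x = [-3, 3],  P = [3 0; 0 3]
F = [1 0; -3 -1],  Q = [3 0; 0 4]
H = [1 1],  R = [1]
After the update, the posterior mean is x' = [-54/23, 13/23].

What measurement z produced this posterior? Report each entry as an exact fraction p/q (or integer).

z = [-2]

x̄ = F·x = [-3, 6]
P̄ = F·P·Fᵀ + Q = [6 -9; -9 34]
S = H·P̄·Hᵀ + R = [23]
K = P̄·Hᵀ·S⁻¹ = [-3/23; 25/23]
x' − x̄ = [15/23, -125/23] = K·y
y = (KᵀK)⁻¹·Kᵀ·(x' − x̄) = [-5]
z = y + H·x̄ = [-5] + [3] = [-2]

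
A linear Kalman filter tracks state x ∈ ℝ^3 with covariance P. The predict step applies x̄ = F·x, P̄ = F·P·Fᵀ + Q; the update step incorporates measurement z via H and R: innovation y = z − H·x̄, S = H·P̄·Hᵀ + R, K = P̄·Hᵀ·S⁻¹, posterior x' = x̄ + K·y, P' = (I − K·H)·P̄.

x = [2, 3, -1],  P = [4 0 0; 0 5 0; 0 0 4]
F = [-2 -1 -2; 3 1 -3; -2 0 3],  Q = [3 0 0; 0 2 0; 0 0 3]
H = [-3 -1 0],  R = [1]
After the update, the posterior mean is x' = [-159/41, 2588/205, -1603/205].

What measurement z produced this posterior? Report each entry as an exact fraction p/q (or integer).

z = [-1]

x̄ = F·x = [-5, 12, -7]
P̄ = F·P·Fᵀ + Q = [40 -5 -8; -5 79 -60; -8 -60 55]
S = H·P̄·Hᵀ + R = [410]
K = P̄·Hᵀ·S⁻¹ = [-23/82; -32/205; 42/205]
x' − x̄ = [46/41, 128/205, -168/205] = K·y
y = (KᵀK)⁻¹·Kᵀ·(x' − x̄) = [-4]
z = y + H·x̄ = [-4] + [3] = [-1]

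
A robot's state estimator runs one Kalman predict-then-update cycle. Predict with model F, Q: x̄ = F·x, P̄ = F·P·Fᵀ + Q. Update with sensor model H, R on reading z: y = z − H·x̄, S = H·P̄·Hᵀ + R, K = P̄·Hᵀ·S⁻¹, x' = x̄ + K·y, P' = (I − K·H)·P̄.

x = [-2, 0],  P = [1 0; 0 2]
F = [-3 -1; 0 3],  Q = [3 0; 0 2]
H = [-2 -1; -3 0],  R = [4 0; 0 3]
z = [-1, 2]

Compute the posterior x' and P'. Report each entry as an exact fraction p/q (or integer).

x̄ = F·x = [6, 0]
P̄ = F·P·Fᵀ + Q = [14 -6; -6 20]
y = z − H·x̄ = [11, 20]
S = H·P̄·Hᵀ + R = [56 66; 66 129]
K = P̄·Hᵀ·S⁻¹ = [-11/478 -75/239; -185/239 128/239]
x' = x̄ + K·y = [-253/478, 525/239]
P' = (I − K·H)·P̄ = [75/239 -128/239; -128/239 996/239]

x' = [-253/478, 525/239]
P' = [75/239 -128/239; -128/239 996/239]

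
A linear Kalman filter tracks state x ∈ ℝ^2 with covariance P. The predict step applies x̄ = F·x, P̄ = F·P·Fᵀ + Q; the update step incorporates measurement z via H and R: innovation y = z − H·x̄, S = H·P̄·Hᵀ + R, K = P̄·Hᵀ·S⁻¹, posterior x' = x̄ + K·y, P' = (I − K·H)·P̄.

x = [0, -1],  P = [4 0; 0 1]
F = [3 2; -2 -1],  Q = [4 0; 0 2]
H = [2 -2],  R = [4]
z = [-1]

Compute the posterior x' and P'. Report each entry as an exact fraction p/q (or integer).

x' = [-57/116, 7/232]
P' = [51/29 67/58; 67/58 179/116]

x̄ = F·x = [-2, 1]
P̄ = F·P·Fᵀ + Q = [44 -26; -26 19]
y = z − H·x̄ = [5]
S = H·P̄·Hᵀ + R = [464]
K = P̄·Hᵀ·S⁻¹ = [35/116; -45/232]
x' = x̄ + K·y = [-57/116, 7/232]
P' = (I − K·H)·P̄ = [51/29 67/58; 67/58 179/116]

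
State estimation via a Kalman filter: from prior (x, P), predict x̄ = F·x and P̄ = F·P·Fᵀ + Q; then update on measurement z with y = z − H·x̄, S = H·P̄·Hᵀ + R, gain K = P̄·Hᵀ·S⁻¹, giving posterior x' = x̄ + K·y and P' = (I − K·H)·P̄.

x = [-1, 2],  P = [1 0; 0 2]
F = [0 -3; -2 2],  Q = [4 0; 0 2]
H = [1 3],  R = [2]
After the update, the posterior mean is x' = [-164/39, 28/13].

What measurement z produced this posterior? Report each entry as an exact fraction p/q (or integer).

x̄ = F·x = [-6, 6]
P̄ = F·P·Fᵀ + Q = [22 -12; -12 14]
S = H·P̄·Hᵀ + R = [78]
K = P̄·Hᵀ·S⁻¹ = [-7/39; 5/13]
x' − x̄ = [70/39, -50/13] = K·y
y = (KᵀK)⁻¹·Kᵀ·(x' − x̄) = [-10]
z = y + H·x̄ = [-10] + [12] = [2]

z = [2]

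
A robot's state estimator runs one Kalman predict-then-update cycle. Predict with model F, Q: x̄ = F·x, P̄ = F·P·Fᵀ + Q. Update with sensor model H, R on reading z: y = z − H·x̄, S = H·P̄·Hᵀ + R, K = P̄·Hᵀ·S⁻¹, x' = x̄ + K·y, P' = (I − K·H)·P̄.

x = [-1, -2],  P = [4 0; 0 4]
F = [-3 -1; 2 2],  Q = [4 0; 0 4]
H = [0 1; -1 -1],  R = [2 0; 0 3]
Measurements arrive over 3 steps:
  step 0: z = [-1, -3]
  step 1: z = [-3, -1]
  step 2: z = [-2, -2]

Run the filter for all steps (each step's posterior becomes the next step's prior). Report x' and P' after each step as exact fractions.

step 0: x' = [1293/353, -432/353], P' = [1532/353 -656/353; -656/353 668/353]
step 1: x' = [134265/59249, -121348/59249], P' = [257836/59249 -104656/59249; -104656/59249 103708/59249]
step 2: x' = [28227733/9907505, -3457338/1981501], P' = [43179996/9907505 -3516720/1981501; -3516720/1981501 3473964/1981501]

step 0: x̄ = F·x = [5, -6]
step 0: P̄ = F·P·Fᵀ + Q = [44 -32; -32 36]
step 0: y = z − H·x̄ = [5, -4]
step 0: S = H·P̄·Hᵀ + R = [38 -4; -4 19]
step 0: K = P̄·Hᵀ·S⁻¹ = [-328/353 -292/353; 334/353 -4/353]
step 0: x' = x̄ + K·y = [1293/353, -432/353]
step 0: P' = (I − K·H)·P̄ = [1532/353 -656/353; -656/353 668/353]
step 1: x̄ = F·x = [-3447/353, 1722/353]
step 1: P̄ = F·P·Fᵀ + Q = [11932/353 -5280/353; -5280/353 4964/353]
step 1: y = z − H·x̄ = [-2781/353, -2078/353]
step 1: S = H·P̄·Hᵀ + R = [5670/353 316/353; 316/353 7395/353]
step 1: K = P̄·Hᵀ·S⁻¹ = [-52328/59249 -51060/59249; 51854/59249 316/59249]
step 1: x' = x̄ + K·y = [134265/59249, -121348/59249]
step 1: P' = (I − K·H)·P̄ = [257836/59249 -104656/59249; -104656/59249 103708/59249]
step 2: x̄ = F·x = [-281447/59249, 25834/59249]
step 2: P̄ = F·P·Fᵀ + Q = [2033292/59249 -917184/59249; -917184/59249 845924/59249]
step 2: y = z − H·x̄ = [-144332/59249, -374111/59249]
step 2: S = H·P̄·Hᵀ + R = [964422/59249 71260/59249; 71260/59249 1222595/59249]
step 2: K = P̄·Hᵀ·S⁻¹ = [-1758360/1981501 -8532132/9907505; 1736982/1981501 14252/1981501]
step 2: x' = x̄ + K·y = [28227733/9907505, -3457338/1981501]
step 2: P' = (I − K·H)·P̄ = [43179996/9907505 -3516720/1981501; -3516720/1981501 3473964/1981501]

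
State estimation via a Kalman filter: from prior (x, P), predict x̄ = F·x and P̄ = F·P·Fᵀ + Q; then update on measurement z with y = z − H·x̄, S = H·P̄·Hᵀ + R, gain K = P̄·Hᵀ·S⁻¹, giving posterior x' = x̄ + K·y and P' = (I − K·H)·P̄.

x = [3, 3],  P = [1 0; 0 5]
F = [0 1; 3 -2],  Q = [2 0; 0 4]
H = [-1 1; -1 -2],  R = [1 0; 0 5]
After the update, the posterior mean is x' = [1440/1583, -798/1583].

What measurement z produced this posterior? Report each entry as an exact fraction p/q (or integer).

z = [-1, 2]

x̄ = F·x = [3, 3]
P̄ = F·P·Fᵀ + Q = [7 -10; -10 33]
S = H·P̄·Hᵀ + R = [61 -69; -69 104]
K = P̄·Hᵀ·S⁻¹ = [-871/1583 -380/1583; 608/1583 -449/1583]
x' − x̄ = [-3309/1583, -5547/1583] = K·y
y = (KᵀK)⁻¹·Kᵀ·(x' − x̄) = [-1, 11]
z = y + H·x̄ = [-1, 11] + [0, -9] = [-1, 2]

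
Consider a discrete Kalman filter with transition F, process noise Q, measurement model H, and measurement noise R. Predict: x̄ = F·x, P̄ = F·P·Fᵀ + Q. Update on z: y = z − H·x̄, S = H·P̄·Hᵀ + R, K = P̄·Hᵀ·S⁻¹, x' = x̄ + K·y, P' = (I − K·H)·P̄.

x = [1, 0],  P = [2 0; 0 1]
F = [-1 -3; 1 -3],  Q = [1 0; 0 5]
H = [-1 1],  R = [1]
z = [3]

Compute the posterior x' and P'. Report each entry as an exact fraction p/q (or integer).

x' = [-4/3, 8/5]
P' = [31/3 10; 10 53/5]

x̄ = F·x = [-1, 1]
P̄ = F·P·Fᵀ + Q = [12 7; 7 16]
y = z − H·x̄ = [1]
S = H·P̄·Hᵀ + R = [15]
K = P̄·Hᵀ·S⁻¹ = [-1/3; 3/5]
x' = x̄ + K·y = [-4/3, 8/5]
P' = (I − K·H)·P̄ = [31/3 10; 10 53/5]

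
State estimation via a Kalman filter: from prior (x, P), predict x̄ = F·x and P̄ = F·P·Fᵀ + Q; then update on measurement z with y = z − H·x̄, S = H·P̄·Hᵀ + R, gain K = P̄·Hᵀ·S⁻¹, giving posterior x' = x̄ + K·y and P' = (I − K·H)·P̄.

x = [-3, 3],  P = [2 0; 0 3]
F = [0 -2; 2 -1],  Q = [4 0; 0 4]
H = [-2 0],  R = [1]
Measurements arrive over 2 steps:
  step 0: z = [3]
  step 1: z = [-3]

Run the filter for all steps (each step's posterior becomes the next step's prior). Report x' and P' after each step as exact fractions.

step 0: x̄ = F·x = [-6, -9]
step 0: P̄ = F·P·Fᵀ + Q = [16 6; 6 15]
step 0: y = z − H·x̄ = [-9]
step 0: S = H·P̄·Hᵀ + R = [65]
step 0: K = P̄·Hᵀ·S⁻¹ = [-32/65; -12/65]
step 0: x' = x̄ + K·y = [-102/65, -477/65]
step 0: P' = (I − K·H)·P̄ = [16/65 6/65; 6/65 831/65]
step 1: x̄ = F·x = [954/65, 21/5]
step 1: P̄ = F·P·Fᵀ + Q = [3584/65 126/5; 126/5 87/5]
step 1: y = z − H·x̄ = [1713/65]
step 1: S = H·P̄·Hᵀ + R = [14401/65]
step 1: K = P̄·Hᵀ·S⁻¹ = [-7168/14401; -3276/14401]
step 1: x' = x̄ + K·y = [22458/14401, -25851/14401]
step 1: P' = (I − K·H)·P̄ = [3584/14401 1638/14401; 1638/14401 85467/14401]

step 0: x' = [-102/65, -477/65], P' = [16/65 6/65; 6/65 831/65]
step 1: x' = [22458/14401, -25851/14401], P' = [3584/14401 1638/14401; 1638/14401 85467/14401]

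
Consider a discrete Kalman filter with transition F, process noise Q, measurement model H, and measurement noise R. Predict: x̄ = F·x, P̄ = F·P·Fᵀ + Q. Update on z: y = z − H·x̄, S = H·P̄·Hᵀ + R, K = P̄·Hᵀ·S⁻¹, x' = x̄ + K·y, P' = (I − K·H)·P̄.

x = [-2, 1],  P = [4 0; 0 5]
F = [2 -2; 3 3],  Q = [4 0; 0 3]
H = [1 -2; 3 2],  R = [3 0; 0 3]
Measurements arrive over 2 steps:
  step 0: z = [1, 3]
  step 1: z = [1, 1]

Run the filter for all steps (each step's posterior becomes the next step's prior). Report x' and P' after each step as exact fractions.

step 0: x' = [9674/10277, 795/71939], P' = [3816/10277 -1902/10277; -1902/10277 33492/71939]
step 1: x' = [52553874/107450953, -9230471/107450953], P' = [38304900/107450953 -18321864/107450953; -18321864/107450953 47053563/107450953]

step 0: x̄ = F·x = [-6, -3]
step 0: P̄ = F·P·Fᵀ + Q = [40 -6; -6 84]
step 0: y = z − H·x̄ = [1, 27]
step 0: S = H·P̄·Hᵀ + R = [403 -192; -192 627]
step 0: K = P̄·Hᵀ·S⁻¹ = [2540/10277 2548/10277; -26766/71939 9014/71939]
step 0: x' = x̄ + K·y = [9674/10277, 795/71939]
step 0: P' = (I − K·H)·P̄ = [3816/10277 -1902/10277; -1902/10277 33492/71939]
step 1: x̄ = F·x = [133846/71939, 205539/71939]
step 1: P̄ = F·P·Fᵀ + Q = [635084/71939 -40680/71939; -40680/71939 518001/71939]
step 1: y = z − H·x̄ = [349171/71939, -105811/10277]
step 1: S = H·P̄·Hᵀ + R = [3085625/71939 -576/10277; -576/10277 1073631/10277]
step 1: K = P̄·Hᵀ·S⁻¹ = [24982876/107450953 26090324/107450953; -37476330/107450953 13047178/107450953]
step 1: x' = x̄ + K·y = [52553874/107450953, -9230471/107450953]
step 1: P' = (I − K·H)·P̄ = [38304900/107450953 -18321864/107450953; -18321864/107450953 47053563/107450953]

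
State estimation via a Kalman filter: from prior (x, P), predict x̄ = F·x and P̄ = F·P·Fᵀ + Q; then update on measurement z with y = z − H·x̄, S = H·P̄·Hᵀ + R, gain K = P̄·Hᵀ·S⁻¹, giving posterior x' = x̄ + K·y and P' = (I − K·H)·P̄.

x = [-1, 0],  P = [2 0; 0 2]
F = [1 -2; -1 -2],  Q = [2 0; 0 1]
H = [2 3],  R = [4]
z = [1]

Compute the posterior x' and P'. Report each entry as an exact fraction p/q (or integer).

x' = [-1, 1]
P' = [912/223 -552/223; -552/223 428/223]

x̄ = F·x = [-1, 1]
P̄ = F·P·Fᵀ + Q = [12 6; 6 11]
y = z − H·x̄ = [0]
S = H·P̄·Hᵀ + R = [223]
K = P̄·Hᵀ·S⁻¹ = [42/223; 45/223]
x' = x̄ + K·y = [-1, 1]
P' = (I − K·H)·P̄ = [912/223 -552/223; -552/223 428/223]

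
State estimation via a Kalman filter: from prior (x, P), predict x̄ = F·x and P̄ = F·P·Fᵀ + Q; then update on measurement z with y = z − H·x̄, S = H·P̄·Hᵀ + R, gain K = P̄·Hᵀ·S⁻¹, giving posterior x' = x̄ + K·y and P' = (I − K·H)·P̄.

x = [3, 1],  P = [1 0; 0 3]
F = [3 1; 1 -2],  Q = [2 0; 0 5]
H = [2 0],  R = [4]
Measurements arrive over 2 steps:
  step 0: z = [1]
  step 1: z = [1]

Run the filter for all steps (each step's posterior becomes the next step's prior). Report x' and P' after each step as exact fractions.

step 0: x̄ = F·x = [10, 1]
step 0: P̄ = F·P·Fᵀ + Q = [14 -3; -3 18]
step 0: y = z − H·x̄ = [-19]
step 0: S = H·P̄·Hᵀ + R = [60]
step 0: K = P̄·Hᵀ·S⁻¹ = [7/15; -1/10]
step 0: x' = x̄ + K·y = [17/15, 29/10]
step 0: P' = (I − K·H)·P̄ = [14/15 -1/5; -1/5 87/5]
step 1: x̄ = F·x = [63/10, -14/3]
step 1: P̄ = F·P·Fᵀ + Q = [133/5 -31; -31 229/3]
step 1: y = z − H·x̄ = [-58/5]
step 1: S = H·P̄·Hᵀ + R = [552/5]
step 1: K = P̄·Hᵀ·S⁻¹ = [133/276; -155/276]
step 1: x' = x̄ + K·y = [49/69, 85/46]
step 1: P' = (I − K·H)·P̄ = [133/138 -155/138; -155/138 5729/138]

step 0: x' = [17/15, 29/10], P' = [14/15 -1/5; -1/5 87/5]
step 1: x' = [49/69, 85/46], P' = [133/138 -155/138; -155/138 5729/138]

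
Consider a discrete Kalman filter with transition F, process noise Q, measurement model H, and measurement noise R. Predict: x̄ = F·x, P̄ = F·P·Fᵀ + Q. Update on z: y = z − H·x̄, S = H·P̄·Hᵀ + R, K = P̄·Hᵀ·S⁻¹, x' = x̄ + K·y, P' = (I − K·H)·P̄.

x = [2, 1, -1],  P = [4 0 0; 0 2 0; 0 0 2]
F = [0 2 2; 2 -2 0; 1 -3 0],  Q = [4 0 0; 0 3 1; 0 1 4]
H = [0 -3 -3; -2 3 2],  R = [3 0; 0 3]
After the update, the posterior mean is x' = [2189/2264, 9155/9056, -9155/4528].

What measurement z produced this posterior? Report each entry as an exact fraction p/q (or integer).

x̄ = F·x = [0, 2, -1]
P̄ = F·P·Fᵀ + Q = [20 -8 -12; -8 27 21; -12 21 26]
S = H·P̄·Hᵀ + R = [858 -834; -834 874]
K = P̄·Hᵀ·S⁻¹ = [-873/2264 -1061/2264; -1655/9056 -139/9056; -609/4528 139/4528]
x' − x̄ = [2189/2264, -8957/9056, -4627/4528] = K·y
y = (KᵀK)⁻¹·Kᵀ·(x' − x̄) = [6, -7]
z = y + H·x̄ = [6, -7] + [-3, 4] = [3, -3]

z = [3, -3]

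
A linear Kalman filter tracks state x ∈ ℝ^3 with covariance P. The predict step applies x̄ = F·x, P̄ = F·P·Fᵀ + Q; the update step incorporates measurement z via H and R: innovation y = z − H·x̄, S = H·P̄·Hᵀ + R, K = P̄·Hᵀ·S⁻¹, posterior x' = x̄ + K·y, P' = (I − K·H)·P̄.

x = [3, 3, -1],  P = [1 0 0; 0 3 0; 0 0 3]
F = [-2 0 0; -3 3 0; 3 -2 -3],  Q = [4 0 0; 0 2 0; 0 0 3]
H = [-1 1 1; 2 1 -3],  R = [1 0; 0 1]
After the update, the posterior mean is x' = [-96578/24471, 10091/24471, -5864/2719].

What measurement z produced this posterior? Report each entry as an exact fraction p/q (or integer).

x̄ = F·x = [-6, 0, 6]
P̄ = F·P·Fᵀ + Q = [8 6 -6; 6 38 -27; -6 -27 51]
S = H·P̄·Hᵀ + R = [44 -101; -101 788]
K = P̄·Hᵀ·S⁻¹ = [-2264/24471 952/24471; 17171/24471 6269/24471; 472/2719 -602/2719]
x' − x̄ = [50248/24471, 10091/24471, -22178/2719] = K·y
y = (KᵀK)⁻¹·Kᵀ·(x' − x̄) = [-10, 29]
z = y + H·x̄ = [-10, 29] + [12, -30] = [2, -1]

z = [2, -1]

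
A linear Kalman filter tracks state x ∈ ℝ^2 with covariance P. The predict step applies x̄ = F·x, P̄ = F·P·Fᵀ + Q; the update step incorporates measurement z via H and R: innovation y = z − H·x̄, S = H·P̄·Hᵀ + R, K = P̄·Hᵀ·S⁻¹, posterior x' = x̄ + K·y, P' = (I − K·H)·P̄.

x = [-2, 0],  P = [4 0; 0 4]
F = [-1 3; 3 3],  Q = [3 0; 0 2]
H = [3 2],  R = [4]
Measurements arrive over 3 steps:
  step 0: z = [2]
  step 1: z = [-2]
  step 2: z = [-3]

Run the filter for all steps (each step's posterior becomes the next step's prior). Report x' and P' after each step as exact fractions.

step 0: x' = [1122/325, -818/195], P' = [3532/325 -1036/65; -1036/65 950/39]
step 1: x' = [-289390/151057, 279376/151057], P' = [377892/151057 -1447408/453171; -1447408/453171 6732572/1359513]
step 2: x' = [2221085/3626603, -316995402/134184311], P' = [9005588/3626603 -11520084/3626603; -11520084/3626603 662594206/134184311]

step 0: x̄ = F·x = [2, -6]
step 0: P̄ = F·P·Fᵀ + Q = [43 24; 24 74]
step 0: y = z − H·x̄ = [8]
step 0: S = H·P̄·Hᵀ + R = [975]
step 0: K = P̄·Hᵀ·S⁻¹ = [59/325; 44/195]
step 0: x' = x̄ + K·y = [1122/325, -818/195]
step 0: P' = (I − K·H)·P̄ = [3532/325 -1036/65; -1036/65 950/39]
step 1: x̄ = F·x = [-5212/325, -724/325]
step 1: P̄ = F·P·Fᵀ + Q = [106837/325 29574/325; 29574/325 10448/325]
step 1: y = z − H·x̄ = [16434/325]
step 1: S = H·P̄·Hᵀ + R = [1359513/325]
step 1: K = P̄·Hᵀ·S⁻¹ = [126553/453171; 109618/1359513]
step 1: x' = x̄ + K·y = [-289390/151057, 279376/151057]
step 1: P' = (I − K·H)·P̄ = [377892/151057 -1447408/453171; -1447408/453171 6732572/1359513]
step 2: x̄ = F·x = [1127518/151057, -30042/151057]
step 2: P̄ = F·P·Fᵀ + Q = [10458451/151057 2704080/151057; 2704080/151057 1751266/151057]
step 2: y = z − H·x̄ = [-3775641/151057]
step 2: S = H·P̄·Hᵀ + R = [134184311/151057]
step 2: K = P̄·Hᵀ·S⁻¹ = [994149/3626603; 11614772/134184311]
step 2: x' = x̄ + K·y = [2221085/3626603, -316995402/134184311]
step 2: P' = (I − K·H)·P̄ = [9005588/3626603 -11520084/3626603; -11520084/3626603 662594206/134184311]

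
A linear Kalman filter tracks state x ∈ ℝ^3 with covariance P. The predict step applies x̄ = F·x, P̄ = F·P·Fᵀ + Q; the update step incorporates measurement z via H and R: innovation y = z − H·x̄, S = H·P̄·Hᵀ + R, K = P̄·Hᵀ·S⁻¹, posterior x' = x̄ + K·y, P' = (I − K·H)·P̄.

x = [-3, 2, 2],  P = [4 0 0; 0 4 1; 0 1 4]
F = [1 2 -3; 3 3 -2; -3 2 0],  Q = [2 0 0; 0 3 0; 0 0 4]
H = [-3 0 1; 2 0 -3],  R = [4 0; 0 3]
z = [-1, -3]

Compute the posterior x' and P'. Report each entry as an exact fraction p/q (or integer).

x' = [58353/65167, 233169/130334, 108490/65167]
P' = [50430/65167 40389/65167 42426/65167; 40389/65167 3650655/130334 29001/65167; 42426/65167 29001/65167 55634/65167]

x̄ = F·x = [-5, -7, 13]
P̄ = F·P·Fᵀ + Q = [46 47 -2; 47 79 -16; -2 -16 56]
y = z − H·x̄ = [-29, 46]
S = H·P̄·Hᵀ + R = [486 -466; -466 715]
K = P̄·Hᵀ·S⁻¹ = [-27216/65167 -8806/65167; -46083/130334 -2075/65167; -17911/65167 -27350/65167]
x' = x̄ + K·y = [58353/65167, 233169/130334, 108490/65167]
P' = (I − K·H)·P̄ = [50430/65167 40389/65167 42426/65167; 40389/65167 3650655/130334 29001/65167; 42426/65167 29001/65167 55634/65167]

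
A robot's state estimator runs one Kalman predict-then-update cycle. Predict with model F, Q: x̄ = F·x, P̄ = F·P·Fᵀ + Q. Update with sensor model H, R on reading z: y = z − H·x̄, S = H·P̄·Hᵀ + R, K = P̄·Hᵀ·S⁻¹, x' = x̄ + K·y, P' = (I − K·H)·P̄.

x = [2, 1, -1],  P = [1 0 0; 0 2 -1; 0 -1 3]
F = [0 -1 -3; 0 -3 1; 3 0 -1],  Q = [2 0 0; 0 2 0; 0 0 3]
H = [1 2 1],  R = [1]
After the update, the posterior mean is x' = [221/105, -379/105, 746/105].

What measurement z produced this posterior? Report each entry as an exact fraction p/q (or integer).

x̄ = F·x = [2, -4, 7]
P̄ = F·P·Fᵀ + Q = [25 -11 8; -11 29 -6; 8 -6 15]
S = H·P̄·Hᵀ + R = [105]
K = P̄·Hᵀ·S⁻¹ = [11/105; 41/105; 11/105]
x' − x̄ = [11/105, 41/105, 11/105] = K·y
y = (KᵀK)⁻¹·Kᵀ·(x' − x̄) = [1]
z = y + H·x̄ = [1] + [1] = [2]

z = [2]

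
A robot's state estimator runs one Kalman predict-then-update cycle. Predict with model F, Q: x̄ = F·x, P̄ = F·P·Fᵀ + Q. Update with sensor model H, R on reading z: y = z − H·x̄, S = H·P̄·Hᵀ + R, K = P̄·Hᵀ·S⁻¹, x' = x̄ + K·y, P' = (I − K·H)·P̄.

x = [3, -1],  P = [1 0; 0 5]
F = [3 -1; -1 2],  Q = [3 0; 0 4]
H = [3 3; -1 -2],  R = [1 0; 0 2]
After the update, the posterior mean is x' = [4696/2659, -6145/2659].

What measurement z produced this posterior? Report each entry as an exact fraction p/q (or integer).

z = [-2, 2]

x̄ = F·x = [10, -5]
P̄ = F·P·Fᵀ + Q = [17 -13; -13 25]
S = H·P̄·Hᵀ + R = [145 -84; -84 67]
K = P̄·Hᵀ·S⁻¹ = [1560/2659 2313/2659; -696/2659 -2341/2659]
x' − x̄ = [-21894/2659, 7150/2659] = K·y
y = (KᵀK)⁻¹·Kᵀ·(x' − x̄) = [-17, 2]
z = y + H·x̄ = [-17, 2] + [15, 0] = [-2, 2]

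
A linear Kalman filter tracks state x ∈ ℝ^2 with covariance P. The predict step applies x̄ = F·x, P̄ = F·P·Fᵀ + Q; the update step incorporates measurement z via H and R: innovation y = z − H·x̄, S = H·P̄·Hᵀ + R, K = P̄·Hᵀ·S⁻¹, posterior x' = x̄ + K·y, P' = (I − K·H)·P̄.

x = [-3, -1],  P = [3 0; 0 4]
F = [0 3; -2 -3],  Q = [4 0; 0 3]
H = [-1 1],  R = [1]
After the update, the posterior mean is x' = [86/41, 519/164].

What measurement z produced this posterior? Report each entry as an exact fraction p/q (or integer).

z = [1]

x̄ = F·x = [-3, 9]
P̄ = F·P·Fᵀ + Q = [40 -36; -36 51]
S = H·P̄·Hᵀ + R = [164]
K = P̄·Hᵀ·S⁻¹ = [-19/41; 87/164]
x' − x̄ = [209/41, -957/164] = K·y
y = (KᵀK)⁻¹·Kᵀ·(x' − x̄) = [-11]
z = y + H·x̄ = [-11] + [12] = [1]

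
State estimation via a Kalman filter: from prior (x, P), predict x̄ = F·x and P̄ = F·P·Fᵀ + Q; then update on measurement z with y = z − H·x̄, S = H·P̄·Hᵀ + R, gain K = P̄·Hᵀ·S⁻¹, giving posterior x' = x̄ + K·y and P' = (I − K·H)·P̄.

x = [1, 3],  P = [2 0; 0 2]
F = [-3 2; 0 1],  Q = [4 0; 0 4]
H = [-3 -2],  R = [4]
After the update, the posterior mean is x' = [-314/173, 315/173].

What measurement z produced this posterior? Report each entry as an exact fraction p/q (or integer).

z = [2]

x̄ = F·x = [3, 3]
P̄ = F·P·Fᵀ + Q = [30 4; 4 6]
S = H·P̄·Hᵀ + R = [346]
K = P̄·Hᵀ·S⁻¹ = [-49/173; -12/173]
x' − x̄ = [-833/173, -204/173] = K·y
y = (KᵀK)⁻¹·Kᵀ·(x' − x̄) = [17]
z = y + H·x̄ = [17] + [-15] = [2]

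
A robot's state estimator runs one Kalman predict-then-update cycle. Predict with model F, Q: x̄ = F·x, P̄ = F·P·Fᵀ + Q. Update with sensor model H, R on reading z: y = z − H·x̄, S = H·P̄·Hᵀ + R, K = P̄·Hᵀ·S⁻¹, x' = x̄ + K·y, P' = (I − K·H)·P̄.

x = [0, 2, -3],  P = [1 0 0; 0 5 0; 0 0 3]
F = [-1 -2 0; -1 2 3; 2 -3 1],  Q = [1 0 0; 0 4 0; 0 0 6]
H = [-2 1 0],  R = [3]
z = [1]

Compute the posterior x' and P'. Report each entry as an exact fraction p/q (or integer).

x' = [-250/73, -425/73, -1813/219]
P' = [283/73 503/73 385/73; 503/73 1096/73 691/73; 385/73 691/73 6461/219]

x̄ = F·x = [-4, -5, -9]
P̄ = F·P·Fᵀ + Q = [22 -19 28; -19 52 -23; 28 -23 58]
y = z − H·x̄ = [-2]
S = H·P̄·Hᵀ + R = [219]
K = P̄·Hᵀ·S⁻¹ = [-21/73; 30/73; -79/219]
x' = x̄ + K·y = [-250/73, -425/73, -1813/219]
P' = (I − K·H)·P̄ = [283/73 503/73 385/73; 503/73 1096/73 691/73; 385/73 691/73 6461/219]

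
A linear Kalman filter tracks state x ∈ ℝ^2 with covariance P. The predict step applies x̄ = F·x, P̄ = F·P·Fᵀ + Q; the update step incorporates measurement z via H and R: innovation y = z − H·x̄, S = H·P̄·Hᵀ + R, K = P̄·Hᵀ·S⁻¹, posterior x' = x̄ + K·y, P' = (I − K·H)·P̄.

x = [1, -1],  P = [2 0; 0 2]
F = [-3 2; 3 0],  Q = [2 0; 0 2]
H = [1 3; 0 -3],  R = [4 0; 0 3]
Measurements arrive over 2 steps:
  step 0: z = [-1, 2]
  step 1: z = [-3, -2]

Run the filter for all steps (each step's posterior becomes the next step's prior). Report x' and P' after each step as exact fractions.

step 0: x̄ = F·x = [-5, 3]
step 0: P̄ = F·P·Fᵀ + Q = [28 -18; -18 20]
step 0: y = z − H·x̄ = [-5, 11]
step 0: S = H·P̄·Hᵀ + R = [104 -126; -126 183]
step 0: K = P̄·Hᵀ·S⁻¹ = [341/526 195/263; 21/526 -79/263]
step 0: x' = x̄ + K·y = [-45/526, -265/526]
step 0: P' = (I − K·H)·P̄ = [1267/263 -195/263; -195/263 79/263]
step 1: x̄ = F·x = [-395/526, -135/526]
step 1: P̄ = F·P·Fᵀ + Q = [14585/263 -12573/263; -12573/263 11929/263]
step 1: y = z − H·x̄ = [-389/263, -1457/526]
step 1: S = H·P̄·Hᵀ + R = [47560/263 -69642/263; -69642/263 108150/263]
step 1: K = P̄·Hᵀ·S⁻¹ = [79141/186062 57927/93031; 11607/186062 -27047/93031]
step 1: x' = x̄ + K·y = [-577691/186062, 84917/186062]
step 1: P' = (I − K·H)·P̄ = [332063/93031 -57927/93031; -57927/93031 27047/93031]

step 0: x' = [-45/526, -265/526], P' = [1267/263 -195/263; -195/263 79/263]
step 1: x' = [-577691/186062, 84917/186062], P' = [332063/93031 -57927/93031; -57927/93031 27047/93031]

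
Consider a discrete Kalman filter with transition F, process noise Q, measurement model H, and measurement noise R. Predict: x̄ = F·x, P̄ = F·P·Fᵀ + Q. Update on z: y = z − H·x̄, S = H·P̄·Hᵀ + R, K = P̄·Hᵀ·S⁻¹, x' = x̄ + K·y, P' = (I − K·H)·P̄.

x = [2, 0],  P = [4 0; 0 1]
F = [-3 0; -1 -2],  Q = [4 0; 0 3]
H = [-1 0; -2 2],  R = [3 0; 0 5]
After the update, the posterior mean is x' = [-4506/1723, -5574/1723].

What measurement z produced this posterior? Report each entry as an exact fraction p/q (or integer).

z = [3, -2]

x̄ = F·x = [-6, -2]
P̄ = F·P·Fᵀ + Q = [40 12; 12 11]
S = H·P̄·Hᵀ + R = [43 56; 56 113]
K = P̄·Hᵀ·S⁻¹ = [-1384/1723 -168/1723; -1244/1723 586/1723]
x' − x̄ = [5832/1723, -2128/1723] = K·y
y = (KᵀK)⁻¹·Kᵀ·(x' − x̄) = [-3, -10]
z = y + H·x̄ = [-3, -10] + [6, 8] = [3, -2]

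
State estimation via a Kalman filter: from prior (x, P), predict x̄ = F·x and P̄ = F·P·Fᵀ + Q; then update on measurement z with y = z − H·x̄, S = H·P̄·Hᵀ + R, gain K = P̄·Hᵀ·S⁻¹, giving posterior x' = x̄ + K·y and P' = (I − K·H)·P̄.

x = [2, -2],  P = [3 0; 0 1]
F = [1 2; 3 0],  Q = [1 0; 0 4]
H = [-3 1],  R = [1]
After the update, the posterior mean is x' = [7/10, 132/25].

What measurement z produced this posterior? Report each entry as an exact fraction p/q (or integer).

x̄ = F·x = [-2, 6]
P̄ = F·P·Fᵀ + Q = [8 9; 9 31]
S = H·P̄·Hᵀ + R = [50]
K = P̄·Hᵀ·S⁻¹ = [-3/10; 2/25]
x' − x̄ = [27/10, -18/25] = K·y
y = (KᵀK)⁻¹·Kᵀ·(x' − x̄) = [-9]
z = y + H·x̄ = [-9] + [12] = [3]

z = [3]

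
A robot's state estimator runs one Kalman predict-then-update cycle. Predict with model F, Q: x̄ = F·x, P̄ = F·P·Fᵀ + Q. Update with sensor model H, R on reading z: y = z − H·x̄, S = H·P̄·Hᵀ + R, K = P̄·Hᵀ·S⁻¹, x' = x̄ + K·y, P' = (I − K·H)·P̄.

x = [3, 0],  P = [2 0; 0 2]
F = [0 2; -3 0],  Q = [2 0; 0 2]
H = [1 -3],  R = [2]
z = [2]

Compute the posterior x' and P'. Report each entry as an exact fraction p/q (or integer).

x̄ = F·x = [0, -9]
P̄ = F·P·Fᵀ + Q = [10 0; 0 20]
y = z − H·x̄ = [-25]
S = H·P̄·Hᵀ + R = [192]
K = P̄·Hᵀ·S⁻¹ = [5/96; -5/16]
x' = x̄ + K·y = [-125/96, -19/16]
P' = (I − K·H)·P̄ = [455/48 25/8; 25/8 5/4]

x' = [-125/96, -19/16]
P' = [455/48 25/8; 25/8 5/4]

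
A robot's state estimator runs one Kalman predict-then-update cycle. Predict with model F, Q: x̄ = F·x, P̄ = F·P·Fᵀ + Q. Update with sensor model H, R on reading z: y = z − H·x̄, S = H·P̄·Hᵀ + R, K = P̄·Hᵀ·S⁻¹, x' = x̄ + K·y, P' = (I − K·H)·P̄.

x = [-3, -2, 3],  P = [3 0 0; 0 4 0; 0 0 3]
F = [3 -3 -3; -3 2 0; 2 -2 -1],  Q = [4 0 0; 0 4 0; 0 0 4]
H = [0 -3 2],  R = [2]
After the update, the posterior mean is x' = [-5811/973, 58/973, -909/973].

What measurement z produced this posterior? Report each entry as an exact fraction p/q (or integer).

z = [-2]

x̄ = F·x = [-12, 5, -5]
P̄ = F·P·Fᵀ + Q = [94 -51 51; -51 47 -34; 51 -34 35]
S = H·P̄·Hᵀ + R = [973]
K = P̄·Hᵀ·S⁻¹ = [255/973; -209/973; 172/973]
x' − x̄ = [5865/973, -4807/973, 3956/973] = K·y
y = (KᵀK)⁻¹·Kᵀ·(x' − x̄) = [23]
z = y + H·x̄ = [23] + [-25] = [-2]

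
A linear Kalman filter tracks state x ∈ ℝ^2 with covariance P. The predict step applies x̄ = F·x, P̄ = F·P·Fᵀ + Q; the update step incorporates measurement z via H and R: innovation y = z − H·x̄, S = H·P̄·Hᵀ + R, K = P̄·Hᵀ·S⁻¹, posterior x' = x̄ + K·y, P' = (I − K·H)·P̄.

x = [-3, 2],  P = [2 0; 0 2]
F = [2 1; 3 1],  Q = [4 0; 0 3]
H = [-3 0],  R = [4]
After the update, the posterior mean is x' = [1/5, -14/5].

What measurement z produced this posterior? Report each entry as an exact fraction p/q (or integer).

z = [-1]

x̄ = F·x = [-4, -7]
P̄ = F·P·Fᵀ + Q = [14 14; 14 23]
S = H·P̄·Hᵀ + R = [130]
K = P̄·Hᵀ·S⁻¹ = [-21/65; -21/65]
x' − x̄ = [21/5, 21/5] = K·y
y = (KᵀK)⁻¹·Kᵀ·(x' − x̄) = [-13]
z = y + H·x̄ = [-13] + [12] = [-1]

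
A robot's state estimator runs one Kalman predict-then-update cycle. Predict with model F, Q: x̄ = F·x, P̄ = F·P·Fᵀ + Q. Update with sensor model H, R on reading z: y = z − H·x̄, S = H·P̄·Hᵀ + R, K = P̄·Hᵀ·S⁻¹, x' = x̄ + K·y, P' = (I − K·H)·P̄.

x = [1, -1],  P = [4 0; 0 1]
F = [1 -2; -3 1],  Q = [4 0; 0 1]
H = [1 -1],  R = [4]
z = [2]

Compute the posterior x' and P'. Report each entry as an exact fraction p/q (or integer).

x' = [58/41, -34/41]
P' = [154/41 102/41; 102/41 206/41]

x̄ = F·x = [3, -4]
P̄ = F·P·Fᵀ + Q = [12 -14; -14 38]
y = z − H·x̄ = [-5]
S = H·P̄·Hᵀ + R = [82]
K = P̄·Hᵀ·S⁻¹ = [13/41; -26/41]
x' = x̄ + K·y = [58/41, -34/41]
P' = (I − K·H)·P̄ = [154/41 102/41; 102/41 206/41]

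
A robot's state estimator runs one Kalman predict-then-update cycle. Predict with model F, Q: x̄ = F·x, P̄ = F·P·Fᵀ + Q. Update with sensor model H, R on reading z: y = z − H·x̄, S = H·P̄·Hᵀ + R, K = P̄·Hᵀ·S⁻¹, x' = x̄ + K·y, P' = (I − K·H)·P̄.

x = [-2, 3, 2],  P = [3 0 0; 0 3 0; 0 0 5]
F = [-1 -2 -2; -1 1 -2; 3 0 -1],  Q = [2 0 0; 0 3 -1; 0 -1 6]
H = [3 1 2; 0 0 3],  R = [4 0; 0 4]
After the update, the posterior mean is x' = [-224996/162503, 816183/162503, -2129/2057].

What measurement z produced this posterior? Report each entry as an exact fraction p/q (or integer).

x̄ = F·x = [-8, 1, -8]
P̄ = F·P·Fᵀ + Q = [37 17 1; 17 29 0; 1 0 38]
S = H·P̄·Hᵀ + R = [632 237; 237 346]
K = P̄·Hᵀ·S⁻¹ = [44269/162503 -366/2057; 27680/162503 -240/2057; 4/2057 675/2057]
x' − x̄ = [1075028/162503, 653680/162503, 14327/2057] = K·y
y = (KᵀK)⁻¹·Kᵀ·(x' − x̄) = [38, 21]
z = y + H·x̄ = [38, 21] + [-39, -24] = [-1, -3]

z = [-1, -3]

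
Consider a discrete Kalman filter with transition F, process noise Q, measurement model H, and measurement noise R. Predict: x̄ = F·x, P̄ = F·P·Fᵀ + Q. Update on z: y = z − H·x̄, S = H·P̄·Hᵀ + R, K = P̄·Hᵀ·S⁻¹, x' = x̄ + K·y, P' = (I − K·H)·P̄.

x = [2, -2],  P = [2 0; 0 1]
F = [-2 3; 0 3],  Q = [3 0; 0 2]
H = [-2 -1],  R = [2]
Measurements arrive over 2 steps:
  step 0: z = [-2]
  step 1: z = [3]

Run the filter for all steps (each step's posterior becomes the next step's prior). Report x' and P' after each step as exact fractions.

step 0: x' = [82/129, 38/129], P' = [179/129 -260/129; -260/129 578/129]
step 1: x' = [-53464/35233, 1630/35233], P' = [31657/35233 -37702/35233; -37702/35233 94388/35233]

step 0: x̄ = F·x = [-10, -6]
step 0: P̄ = F·P·Fᵀ + Q = [20 9; 9 11]
step 0: y = z − H·x̄ = [-28]
step 0: S = H·P̄·Hᵀ + R = [129]
step 0: K = P̄·Hᵀ·S⁻¹ = [-49/129; -29/129]
step 0: x' = x̄ + K·y = [82/129, 38/129]
step 0: P' = (I − K·H)·P̄ = [179/129 -260/129; -260/129 578/129]
step 1: x̄ = F·x = [-50/129, 38/43]
step 1: P̄ = F·P·Fᵀ + Q = [9425/129 2254/43; 2254/43 1820/43]
step 1: y = z − H·x̄ = [401/129]
step 1: S = H·P̄·Hᵀ + R = [70466/129]
step 1: K = P̄·Hᵀ·S⁻¹ = [-12806/35233; -9492/35233]
step 1: x' = x̄ + K·y = [-53464/35233, 1630/35233]
step 1: P' = (I − K·H)·P̄ = [31657/35233 -37702/35233; -37702/35233 94388/35233]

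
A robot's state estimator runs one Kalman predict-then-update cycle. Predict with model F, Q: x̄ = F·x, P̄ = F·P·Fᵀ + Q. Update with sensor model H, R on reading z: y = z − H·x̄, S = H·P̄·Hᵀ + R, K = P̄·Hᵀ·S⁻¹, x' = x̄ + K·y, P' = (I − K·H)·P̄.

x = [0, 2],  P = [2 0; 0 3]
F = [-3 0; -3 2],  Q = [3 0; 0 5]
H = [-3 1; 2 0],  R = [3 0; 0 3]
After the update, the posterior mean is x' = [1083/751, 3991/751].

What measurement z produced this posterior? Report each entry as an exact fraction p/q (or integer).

x̄ = F·x = [0, 4]
P̄ = F·P·Fᵀ + Q = [21 18; 18 35]
S = H·P̄·Hᵀ + R = [119 -90; -90 87]
K = P̄·Hᵀ·S⁻¹ = [-45/751 316/751; 529/751 858/751]
x' − x̄ = [1083/751, 987/751] = K·y
y = (KᵀK)⁻¹·Kᵀ·(x' − x̄) = [-3, 3]
z = y + H·x̄ = [-3, 3] + [4, 0] = [1, 3]

z = [1, 3]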